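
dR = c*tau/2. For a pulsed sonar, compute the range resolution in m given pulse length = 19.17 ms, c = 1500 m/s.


dR = c*tau/2 = 1500 * 19.17e-3 / 2 = 14.3775

14.3775 m


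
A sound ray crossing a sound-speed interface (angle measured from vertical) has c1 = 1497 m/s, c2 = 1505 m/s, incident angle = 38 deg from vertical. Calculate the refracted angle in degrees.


38.24 deg


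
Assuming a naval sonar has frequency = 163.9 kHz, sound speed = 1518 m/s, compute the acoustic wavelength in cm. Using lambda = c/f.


0.93 cm


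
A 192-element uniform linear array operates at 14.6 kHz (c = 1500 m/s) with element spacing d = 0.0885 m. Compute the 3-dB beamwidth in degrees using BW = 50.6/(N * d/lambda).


0.31 deg


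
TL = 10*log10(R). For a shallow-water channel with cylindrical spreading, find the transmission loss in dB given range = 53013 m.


47.24 dB


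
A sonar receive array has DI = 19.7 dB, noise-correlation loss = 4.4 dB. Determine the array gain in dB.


AG = DI - L_corr = 19.7 - 4.4 = 15.3

15.3 dB


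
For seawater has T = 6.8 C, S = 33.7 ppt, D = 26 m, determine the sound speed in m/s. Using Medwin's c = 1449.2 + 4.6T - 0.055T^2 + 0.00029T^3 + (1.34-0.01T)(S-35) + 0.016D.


c = 1449.2 + 4.6*6.8 - 0.055*6.8^2 + 0.00029*6.8^3 + (1.34 - 0.01*6.8)*(33.7 - 35) + 0.016*26 = 1476.79

1476.79 m/s


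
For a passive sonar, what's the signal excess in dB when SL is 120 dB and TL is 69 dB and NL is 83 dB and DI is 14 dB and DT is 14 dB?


SE = SL - TL - NL + DI - DT = 120 - 69 - 83 + 14 - 14 = -32

-32 dB


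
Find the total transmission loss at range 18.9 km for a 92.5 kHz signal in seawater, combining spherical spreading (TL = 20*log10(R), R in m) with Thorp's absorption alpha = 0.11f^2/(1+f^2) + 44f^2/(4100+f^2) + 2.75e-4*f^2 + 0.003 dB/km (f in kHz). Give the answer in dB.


694.34 dB


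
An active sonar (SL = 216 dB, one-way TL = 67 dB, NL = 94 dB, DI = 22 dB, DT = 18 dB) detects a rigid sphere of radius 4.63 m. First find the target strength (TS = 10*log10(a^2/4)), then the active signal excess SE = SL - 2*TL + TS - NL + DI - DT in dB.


Step 1: TS = 10*log10(4.63^2/4) = 7.29 dB
Step 2: SE = SL - 2*TL + TS - NL + DI - DT = 216 - 2*67 + (7.29) - 94 + 22 - 18 = -0.71

-0.71 dB


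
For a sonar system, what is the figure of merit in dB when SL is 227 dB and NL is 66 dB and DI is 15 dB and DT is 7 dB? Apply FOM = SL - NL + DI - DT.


169 dB


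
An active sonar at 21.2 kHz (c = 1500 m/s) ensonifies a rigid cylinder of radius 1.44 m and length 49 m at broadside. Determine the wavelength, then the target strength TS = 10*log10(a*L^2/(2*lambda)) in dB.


Step 1: lambda = c/f = 1500/21200 = 0.07075 m
Step 2: TS = 10*log10(a*L^2/(2*lambda)) = 10*log10(1.44*49^2/(2*0.07075)) = 43.88

43.88 dB


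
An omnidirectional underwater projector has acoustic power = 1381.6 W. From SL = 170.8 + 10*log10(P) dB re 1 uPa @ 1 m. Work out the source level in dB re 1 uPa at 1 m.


202.2 dB


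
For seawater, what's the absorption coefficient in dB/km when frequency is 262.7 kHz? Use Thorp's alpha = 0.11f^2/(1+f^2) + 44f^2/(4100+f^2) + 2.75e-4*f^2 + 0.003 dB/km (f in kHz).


f^2 = 69011.29
alpha = 0.11*69011.29/(1+69011.29) + 44*69011.29/(4100+69011.29) + 2.75e-4*69011.29 + 0.003 = 60.624

60.624 dB/km


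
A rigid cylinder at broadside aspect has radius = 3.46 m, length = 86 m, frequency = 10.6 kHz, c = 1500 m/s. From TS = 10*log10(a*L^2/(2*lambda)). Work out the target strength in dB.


lambda = 1500/10600 = 0.14151 m
TS = 10*log10(3.46*86^2/(2*0.14151)) = 49.56

49.56 dB


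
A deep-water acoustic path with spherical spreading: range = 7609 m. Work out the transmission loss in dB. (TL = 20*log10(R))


TL = 20*log10(7609) = 77.63

77.63 dB


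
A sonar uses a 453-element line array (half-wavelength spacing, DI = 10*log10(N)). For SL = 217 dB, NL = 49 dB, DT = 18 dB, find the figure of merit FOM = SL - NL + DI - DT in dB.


Step 1: DI = 10*log10(453) = 26.56 dB
Step 2: FOM = SL - NL + DI - DT = 217 - 49 + 26.56 - 18 = 176.56

176.56 dB


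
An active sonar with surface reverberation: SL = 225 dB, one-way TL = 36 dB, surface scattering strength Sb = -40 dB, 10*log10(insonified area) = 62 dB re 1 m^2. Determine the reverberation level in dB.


175 dB


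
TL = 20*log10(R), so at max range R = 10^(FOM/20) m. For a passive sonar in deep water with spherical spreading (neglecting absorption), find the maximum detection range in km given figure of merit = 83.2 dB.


At max range FOM = TL, so 20*log10(R) = 83.2
R = 10^(83.2/20) = 14454.4 m = 14.45 km

14.45 km


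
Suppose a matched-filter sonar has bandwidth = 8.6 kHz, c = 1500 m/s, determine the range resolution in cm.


dR = c/(2*BW) = 1500 / (2 * 8.6e3) = 0.0872 m = 8.72 cm

8.72 cm


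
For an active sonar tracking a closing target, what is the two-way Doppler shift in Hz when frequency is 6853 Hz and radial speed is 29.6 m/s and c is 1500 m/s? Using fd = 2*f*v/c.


fd = 2*f*v/c = 2 * 6853 * 29.6 / 1500 = 270.47

270.47 Hz


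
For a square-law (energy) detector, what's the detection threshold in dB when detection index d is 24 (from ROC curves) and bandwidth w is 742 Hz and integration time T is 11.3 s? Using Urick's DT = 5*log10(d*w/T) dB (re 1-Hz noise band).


DT = 5*log10(d*w/T) = 5*log10(24 * 742 / 11.3) = 5*log10(1575.93) = 15.99

15.99 dB


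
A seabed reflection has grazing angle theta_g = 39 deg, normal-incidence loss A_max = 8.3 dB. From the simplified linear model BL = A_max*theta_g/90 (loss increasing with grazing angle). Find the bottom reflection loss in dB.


3.6 dB


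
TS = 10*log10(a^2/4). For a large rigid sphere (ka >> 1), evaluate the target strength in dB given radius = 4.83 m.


TS = 10*log10(4.83^2 / 4) = 10*log10(5.832225) = 7.66

7.66 dB


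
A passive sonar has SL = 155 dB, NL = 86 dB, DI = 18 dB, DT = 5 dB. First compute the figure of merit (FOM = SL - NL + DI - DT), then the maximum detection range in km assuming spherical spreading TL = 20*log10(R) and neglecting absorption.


Step 1: FOM = SL - NL + DI - DT = 155 - 86 + 18 - 5 = 82 dB
Step 2: at max range FOM = TL = 20*log10(R), so R = 10^(82/20) = 12589.25 m = 12.59 km

12.59 km


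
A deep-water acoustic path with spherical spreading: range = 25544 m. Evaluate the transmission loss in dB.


88.15 dB


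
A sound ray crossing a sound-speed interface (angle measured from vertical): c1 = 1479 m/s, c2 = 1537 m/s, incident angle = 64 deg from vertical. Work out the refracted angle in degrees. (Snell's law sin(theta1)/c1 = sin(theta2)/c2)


sin(theta2) = (c2/c1)*sin(theta1) = (1537/1479)*sin(64 deg) = 0.93404
theta2 = arcsin(0.93404) = 69.07

69.07 deg


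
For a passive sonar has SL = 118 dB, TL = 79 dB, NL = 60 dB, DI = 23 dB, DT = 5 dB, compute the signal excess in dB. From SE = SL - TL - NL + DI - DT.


-3 dB


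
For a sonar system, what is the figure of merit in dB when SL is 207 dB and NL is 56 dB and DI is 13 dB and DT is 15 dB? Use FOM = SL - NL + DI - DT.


FOM = SL - NL + DI - DT = 207 - 56 + 13 - 15 = 149

149 dB


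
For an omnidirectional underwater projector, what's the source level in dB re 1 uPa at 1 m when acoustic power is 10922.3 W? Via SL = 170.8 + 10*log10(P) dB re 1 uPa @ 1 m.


SL = 170.8 + 10*log10(10922.3) = 170.8 + 40.38 = 211.18

211.18 dB


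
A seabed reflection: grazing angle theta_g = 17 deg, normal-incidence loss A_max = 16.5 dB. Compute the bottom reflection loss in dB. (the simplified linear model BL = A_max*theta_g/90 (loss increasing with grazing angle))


3.12 dB


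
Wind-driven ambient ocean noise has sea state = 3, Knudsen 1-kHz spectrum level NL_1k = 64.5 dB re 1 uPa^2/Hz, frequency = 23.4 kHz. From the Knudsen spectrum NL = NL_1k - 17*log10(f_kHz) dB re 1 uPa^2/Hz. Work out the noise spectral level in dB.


NL = NL_1k - 17*log10(f_kHz) = 64.5 - 17*log10(23.4) = 64.5 - (23.28) = 41.22

41.22 dB


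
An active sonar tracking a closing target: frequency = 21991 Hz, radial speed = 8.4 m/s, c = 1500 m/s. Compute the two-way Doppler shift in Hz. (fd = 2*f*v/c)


246.3 Hz


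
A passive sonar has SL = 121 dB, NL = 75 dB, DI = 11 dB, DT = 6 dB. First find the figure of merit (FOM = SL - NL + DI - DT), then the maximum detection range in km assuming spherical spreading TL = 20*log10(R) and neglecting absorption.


Step 1: FOM = SL - NL + DI - DT = 121 - 75 + 11 - 6 = 51 dB
Step 2: at max range FOM = TL = 20*log10(R), so R = 10^(51/20) = 354.81 m = 0.35 km

0.35 km


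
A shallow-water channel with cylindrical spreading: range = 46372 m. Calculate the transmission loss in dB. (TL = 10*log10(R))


TL = 10*log10(46372) = 46.66

46.66 dB


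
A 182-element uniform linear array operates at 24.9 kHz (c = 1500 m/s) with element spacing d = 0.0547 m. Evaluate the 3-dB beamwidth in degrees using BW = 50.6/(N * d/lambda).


Step 1: lambda = 1500/24900 = 0.06024 m
Step 2: d/lambda = 0.0547/0.06024 = 0.908
Step 3: BW = 50.6/(N * d/lambda) = 50.6/(182 * 0.908) = 0.31

0.31 deg


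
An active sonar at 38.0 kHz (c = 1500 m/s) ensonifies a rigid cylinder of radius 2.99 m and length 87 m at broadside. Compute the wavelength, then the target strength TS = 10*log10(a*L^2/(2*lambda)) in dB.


Step 1: lambda = c/f = 1500/38000 = 0.03947 m
Step 2: TS = 10*log10(a*L^2/(2*lambda)) = 10*log10(2.99*87^2/(2*0.03947)) = 54.57

54.57 dB


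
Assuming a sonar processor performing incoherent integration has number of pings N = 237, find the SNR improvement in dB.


11.87 dB


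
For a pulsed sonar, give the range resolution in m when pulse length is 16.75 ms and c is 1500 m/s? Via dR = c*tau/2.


dR = c*tau/2 = 1500 * 16.75e-3 / 2 = 12.5625

12.5625 m


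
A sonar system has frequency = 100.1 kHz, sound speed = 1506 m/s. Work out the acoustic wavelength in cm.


lambda = c/f = 1506 / 100100 = 0.015 m = 1.5 cm

1.5 cm


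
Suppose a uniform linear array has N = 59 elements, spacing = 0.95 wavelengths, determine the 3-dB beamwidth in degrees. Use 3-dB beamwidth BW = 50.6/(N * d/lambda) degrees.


BW = 50.6 / (59 * 0.95) = 50.6 / 56.05 = 0.9

0.9 deg


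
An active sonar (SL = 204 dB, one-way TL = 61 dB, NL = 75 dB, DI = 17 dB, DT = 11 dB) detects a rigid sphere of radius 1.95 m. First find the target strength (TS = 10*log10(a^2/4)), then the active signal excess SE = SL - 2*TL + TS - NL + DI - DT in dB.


Step 1: TS = 10*log10(1.95^2/4) = -0.22 dB
Step 2: SE = SL - 2*TL + TS - NL + DI - DT = 204 - 2*61 + (-0.22) - 75 + 17 - 11 = 12.78

12.78 dB


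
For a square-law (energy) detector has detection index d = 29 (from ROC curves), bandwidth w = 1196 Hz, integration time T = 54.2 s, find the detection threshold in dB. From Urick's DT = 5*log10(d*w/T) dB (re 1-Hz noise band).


DT = 5*log10(d*w/T) = 5*log10(29 * 1196 / 54.2) = 5*log10(639.93) = 14.03

14.03 dB


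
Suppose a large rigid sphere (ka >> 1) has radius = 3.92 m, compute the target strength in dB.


TS = 10*log10(3.92^2 / 4) = 10*log10(3.8416) = 5.85

5.85 dB


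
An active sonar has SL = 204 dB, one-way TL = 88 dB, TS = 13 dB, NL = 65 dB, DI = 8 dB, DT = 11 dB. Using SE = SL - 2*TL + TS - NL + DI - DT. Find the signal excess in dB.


-27 dB


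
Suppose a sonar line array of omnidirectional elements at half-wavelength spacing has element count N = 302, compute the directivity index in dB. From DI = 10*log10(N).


24.8 dB


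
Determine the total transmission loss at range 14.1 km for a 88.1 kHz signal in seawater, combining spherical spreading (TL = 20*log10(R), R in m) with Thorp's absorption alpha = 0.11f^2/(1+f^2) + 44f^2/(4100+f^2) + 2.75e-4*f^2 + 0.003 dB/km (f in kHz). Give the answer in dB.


520.63 dB


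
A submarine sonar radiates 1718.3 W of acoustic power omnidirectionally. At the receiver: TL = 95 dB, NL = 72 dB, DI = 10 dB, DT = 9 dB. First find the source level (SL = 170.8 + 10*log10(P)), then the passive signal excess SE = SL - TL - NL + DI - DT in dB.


Step 1: SL = 170.8 + 10*log10(1718.3) = 203.15 dB
Step 2: SE = SL - TL - NL + DI - DT = 203.15 - 95 - 72 + 10 - 9 = 37.15

37.15 dB


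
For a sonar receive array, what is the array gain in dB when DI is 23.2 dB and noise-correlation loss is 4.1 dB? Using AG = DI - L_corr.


AG = DI - L_corr = 23.2 - 4.1 = 19.1

19.1 dB


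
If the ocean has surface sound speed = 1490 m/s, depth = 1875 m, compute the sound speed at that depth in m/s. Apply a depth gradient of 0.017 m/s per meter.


c = 1490 + 0.017 * 1875 = 1521.875

1521.875 m/s


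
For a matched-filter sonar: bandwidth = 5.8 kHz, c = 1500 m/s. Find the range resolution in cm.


dR = c/(2*BW) = 1500 / (2 * 5.8e3) = 0.1293 m = 12.93 cm

12.93 cm


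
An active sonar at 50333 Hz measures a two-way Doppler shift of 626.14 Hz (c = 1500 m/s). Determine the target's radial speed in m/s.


From fd = 2*f*v/c, v = c*fd/(2*f) = 1500 * 626.14 / (2*50333) = 9.33

9.33 m/s


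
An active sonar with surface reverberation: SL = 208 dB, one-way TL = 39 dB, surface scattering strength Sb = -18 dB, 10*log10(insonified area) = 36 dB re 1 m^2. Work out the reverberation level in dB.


RL = SL - 2*TL + Sb + 10*log10(A) = 208 - 2*39 + (-18) + 36 = 148

148 dB


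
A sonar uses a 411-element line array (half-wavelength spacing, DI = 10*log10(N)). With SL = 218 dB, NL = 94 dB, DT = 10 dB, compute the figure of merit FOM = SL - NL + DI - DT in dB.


Step 1: DI = 10*log10(411) = 26.14 dB
Step 2: FOM = SL - NL + DI - DT = 218 - 94 + 26.14 - 10 = 140.14

140.14 dB


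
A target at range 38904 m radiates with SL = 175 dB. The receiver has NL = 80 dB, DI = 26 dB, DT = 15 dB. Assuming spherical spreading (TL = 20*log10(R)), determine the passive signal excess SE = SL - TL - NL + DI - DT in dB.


14.2 dB


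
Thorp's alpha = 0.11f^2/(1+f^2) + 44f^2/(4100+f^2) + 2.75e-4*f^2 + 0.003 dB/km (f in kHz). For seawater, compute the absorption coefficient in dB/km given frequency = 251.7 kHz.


58.861 dB/km


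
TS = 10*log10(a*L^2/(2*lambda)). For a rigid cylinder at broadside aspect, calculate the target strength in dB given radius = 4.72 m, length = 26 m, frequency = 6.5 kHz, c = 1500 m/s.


lambda = 1500/6500 = 0.23077 m
TS = 10*log10(4.72*26^2/(2*0.23077)) = 38.4

38.4 dB


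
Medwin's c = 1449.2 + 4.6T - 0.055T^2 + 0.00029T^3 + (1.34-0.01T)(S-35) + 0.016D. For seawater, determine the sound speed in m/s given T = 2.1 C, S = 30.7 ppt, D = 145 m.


c = 1449.2 + 4.6*2.1 - 0.055*2.1^2 + 0.00029*2.1^3 + (1.34 - 0.01*2.1)*(30.7 - 35) + 0.016*145 = 1455.27

1455.27 m/s


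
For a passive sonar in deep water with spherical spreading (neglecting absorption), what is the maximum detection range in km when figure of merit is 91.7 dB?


38.46 km


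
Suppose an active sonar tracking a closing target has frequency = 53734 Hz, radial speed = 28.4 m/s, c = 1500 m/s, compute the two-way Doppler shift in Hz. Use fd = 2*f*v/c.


2034.73 Hz


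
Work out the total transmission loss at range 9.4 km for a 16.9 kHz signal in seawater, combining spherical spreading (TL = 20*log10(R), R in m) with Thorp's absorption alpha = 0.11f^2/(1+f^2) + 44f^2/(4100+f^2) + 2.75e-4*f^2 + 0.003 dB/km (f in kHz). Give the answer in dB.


Step 1 (Thorp): alpha = 0.11*285.61/(1+285.61) + 44*285.61/(4100+285.61) + 2.75e-4*285.61 + 0.003 = 3.0566 dB/km
Step 2: TL_spread = 20*log10(9400) = 79.46 dB
Step 3: TL_abs = alpha*R = 3.0566 * 9.4 = 28.73 dB
Step 4: TL_total = 79.46 + 28.73 = 108.19

108.19 dB


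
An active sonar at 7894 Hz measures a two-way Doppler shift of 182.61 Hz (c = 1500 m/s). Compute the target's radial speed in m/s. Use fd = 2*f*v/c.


17.35 m/s


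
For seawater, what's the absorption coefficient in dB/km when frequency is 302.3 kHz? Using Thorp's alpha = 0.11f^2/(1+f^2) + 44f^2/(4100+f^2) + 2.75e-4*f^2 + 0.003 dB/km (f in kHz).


f^2 = 91385.29
alpha = 0.11*91385.29/(1+91385.29) + 44*91385.29/(4100+91385.29) + 2.75e-4*91385.29 + 0.003 = 67.355

67.355 dB/km


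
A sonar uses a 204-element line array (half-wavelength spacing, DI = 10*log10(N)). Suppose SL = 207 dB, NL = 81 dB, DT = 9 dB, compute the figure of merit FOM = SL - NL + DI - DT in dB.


Step 1: DI = 10*log10(204) = 23.1 dB
Step 2: FOM = SL - NL + DI - DT = 207 - 81 + 23.1 - 9 = 140.1

140.1 dB


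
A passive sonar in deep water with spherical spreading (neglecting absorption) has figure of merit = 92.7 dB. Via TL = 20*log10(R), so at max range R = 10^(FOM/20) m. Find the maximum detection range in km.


43.15 km


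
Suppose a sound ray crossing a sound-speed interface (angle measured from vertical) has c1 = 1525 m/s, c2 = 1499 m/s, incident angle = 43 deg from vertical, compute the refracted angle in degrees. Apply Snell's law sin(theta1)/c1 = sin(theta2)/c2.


42.1 deg


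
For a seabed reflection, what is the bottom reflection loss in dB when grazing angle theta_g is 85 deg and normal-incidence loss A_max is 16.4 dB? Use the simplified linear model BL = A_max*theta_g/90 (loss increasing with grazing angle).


BL = A_max * theta_g / 90 = 16.4 * 85 / 90 = 15.49

15.49 dB


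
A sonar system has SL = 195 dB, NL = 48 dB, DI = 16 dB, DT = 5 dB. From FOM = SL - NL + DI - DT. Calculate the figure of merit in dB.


FOM = SL - NL + DI - DT = 195 - 48 + 16 - 5 = 158

158 dB


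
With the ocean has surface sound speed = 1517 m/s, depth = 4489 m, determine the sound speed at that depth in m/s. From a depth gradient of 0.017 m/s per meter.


c = 1517 + 0.017 * 4489 = 1593.313

1593.313 m/s


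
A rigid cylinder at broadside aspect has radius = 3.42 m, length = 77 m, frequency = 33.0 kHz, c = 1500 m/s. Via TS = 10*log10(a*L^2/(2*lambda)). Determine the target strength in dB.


lambda = 1500/33000 = 0.04545 m
TS = 10*log10(3.42*77^2/(2*0.04545)) = 53.48

53.48 dB


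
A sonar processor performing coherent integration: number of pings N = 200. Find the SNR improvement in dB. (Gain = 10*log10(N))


23.01 dB


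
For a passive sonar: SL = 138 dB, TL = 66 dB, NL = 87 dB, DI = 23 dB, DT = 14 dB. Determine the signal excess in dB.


SE = SL - TL - NL + DI - DT = 138 - 66 - 87 + 23 - 14 = -6

-6 dB


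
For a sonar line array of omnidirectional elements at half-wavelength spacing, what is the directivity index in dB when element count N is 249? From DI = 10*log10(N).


DI = 10*log10(249) = 23.96

23.96 dB


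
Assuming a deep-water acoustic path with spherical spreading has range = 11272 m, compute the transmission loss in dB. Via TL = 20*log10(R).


TL = 20*log10(11272) = 81.04

81.04 dB


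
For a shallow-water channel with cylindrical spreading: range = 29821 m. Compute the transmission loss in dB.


44.75 dB


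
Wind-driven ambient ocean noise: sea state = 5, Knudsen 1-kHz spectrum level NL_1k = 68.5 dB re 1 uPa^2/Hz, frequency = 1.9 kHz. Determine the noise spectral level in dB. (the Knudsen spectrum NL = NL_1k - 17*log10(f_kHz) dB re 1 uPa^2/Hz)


NL = NL_1k - 17*log10(f_kHz) = 68.5 - 17*log10(1.9) = 68.5 - (4.74) = 63.76

63.76 dB


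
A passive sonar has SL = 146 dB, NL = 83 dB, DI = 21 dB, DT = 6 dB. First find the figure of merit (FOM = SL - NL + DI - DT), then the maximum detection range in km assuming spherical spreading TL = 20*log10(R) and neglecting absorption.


Step 1: FOM = SL - NL + DI - DT = 146 - 83 + 21 - 6 = 78 dB
Step 2: at max range FOM = TL = 20*log10(R), so R = 10^(78/20) = 7943.28 m = 7.94 km

7.94 km


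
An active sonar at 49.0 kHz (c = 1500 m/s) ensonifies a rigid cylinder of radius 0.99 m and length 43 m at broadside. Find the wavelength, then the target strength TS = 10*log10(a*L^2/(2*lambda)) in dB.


Step 1: lambda = c/f = 1500/49000 = 0.03061 m
Step 2: TS = 10*log10(a*L^2/(2*lambda)) = 10*log10(0.99*43^2/(2*0.03061)) = 44.76

44.76 dB


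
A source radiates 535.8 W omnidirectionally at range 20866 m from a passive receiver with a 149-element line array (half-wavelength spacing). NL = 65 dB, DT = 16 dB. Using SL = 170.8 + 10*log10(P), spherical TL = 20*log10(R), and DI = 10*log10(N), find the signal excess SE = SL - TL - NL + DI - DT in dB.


Step 1: SL = 170.8 + 10*log10(535.8) = 198.09 dB
Step 2: TL = 20*log10(20866) = 86.39 dB
Step 3: DI = 10*log10(149) = 21.73 dB
Step 4: SE = SL - TL - NL + DI - DT = 198.09 - 86.39 - 65 + 21.73 - 16 = 52.43

52.43 dB


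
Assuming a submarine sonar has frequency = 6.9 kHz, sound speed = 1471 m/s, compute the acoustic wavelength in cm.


21.32 cm


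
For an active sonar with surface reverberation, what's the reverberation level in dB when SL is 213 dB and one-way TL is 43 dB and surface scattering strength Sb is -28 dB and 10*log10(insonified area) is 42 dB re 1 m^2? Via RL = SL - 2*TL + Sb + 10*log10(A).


141 dB


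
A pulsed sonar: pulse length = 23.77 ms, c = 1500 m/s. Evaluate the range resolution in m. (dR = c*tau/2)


17.8275 m


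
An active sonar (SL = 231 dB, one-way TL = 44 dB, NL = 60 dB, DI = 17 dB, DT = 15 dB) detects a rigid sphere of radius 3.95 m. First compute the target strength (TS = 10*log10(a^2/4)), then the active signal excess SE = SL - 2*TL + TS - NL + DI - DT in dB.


Step 1: TS = 10*log10(3.95^2/4) = 5.91 dB
Step 2: SE = SL - 2*TL + TS - NL + DI - DT = 231 - 2*44 + (5.91) - 60 + 17 - 15 = 90.91

90.91 dB


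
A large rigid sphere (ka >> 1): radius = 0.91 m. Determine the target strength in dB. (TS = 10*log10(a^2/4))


-6.84 dB


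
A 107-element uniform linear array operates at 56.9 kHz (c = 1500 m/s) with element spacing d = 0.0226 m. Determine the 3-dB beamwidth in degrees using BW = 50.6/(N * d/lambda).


0.55 deg


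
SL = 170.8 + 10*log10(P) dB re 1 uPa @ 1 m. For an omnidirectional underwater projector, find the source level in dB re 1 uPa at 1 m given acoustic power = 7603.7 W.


SL = 170.8 + 10*log10(7603.7) = 170.8 + 38.81 = 209.61

209.61 dB


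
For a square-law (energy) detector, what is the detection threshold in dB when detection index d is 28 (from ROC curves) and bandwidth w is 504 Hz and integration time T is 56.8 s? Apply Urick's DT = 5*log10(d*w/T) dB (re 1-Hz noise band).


11.98 dB


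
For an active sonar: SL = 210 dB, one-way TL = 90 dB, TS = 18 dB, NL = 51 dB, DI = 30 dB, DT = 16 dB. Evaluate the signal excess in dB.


11 dB


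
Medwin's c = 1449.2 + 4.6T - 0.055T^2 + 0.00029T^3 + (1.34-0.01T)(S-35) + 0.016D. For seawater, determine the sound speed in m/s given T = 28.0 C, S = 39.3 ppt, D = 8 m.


c = 1449.2 + 4.6*28.0 - 0.055*28.0^2 + 0.00029*28.0^3 + (1.34 - 0.01*28.0)*(39.3 - 35) + 0.016*8 = 1545.93

1545.93 m/s


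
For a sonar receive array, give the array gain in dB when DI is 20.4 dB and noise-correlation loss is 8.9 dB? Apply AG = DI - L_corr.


11.5 dB


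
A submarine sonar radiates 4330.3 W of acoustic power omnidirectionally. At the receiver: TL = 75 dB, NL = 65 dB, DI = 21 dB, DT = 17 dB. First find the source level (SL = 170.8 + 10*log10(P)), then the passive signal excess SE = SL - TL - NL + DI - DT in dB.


Step 1: SL = 170.8 + 10*log10(4330.3) = 207.17 dB
Step 2: SE = SL - TL - NL + DI - DT = 207.17 - 75 - 65 + 21 - 17 = 71.17

71.17 dB


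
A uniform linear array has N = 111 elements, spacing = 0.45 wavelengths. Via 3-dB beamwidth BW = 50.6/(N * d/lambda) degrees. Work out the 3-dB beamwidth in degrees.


BW = 50.6 / (111 * 0.45) = 50.6 / 49.95 = 1.01

1.01 deg


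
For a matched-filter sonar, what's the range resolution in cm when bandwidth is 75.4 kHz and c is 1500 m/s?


0.99 cm


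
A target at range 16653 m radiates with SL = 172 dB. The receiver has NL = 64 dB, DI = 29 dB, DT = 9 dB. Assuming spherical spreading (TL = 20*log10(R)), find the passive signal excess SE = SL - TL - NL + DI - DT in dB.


Step 1: TL = 20*log10(16653) = 84.43 dB
Step 2: SE = 172 - 84.43 - 64 + 29 - 9 = 43.57

43.57 dB


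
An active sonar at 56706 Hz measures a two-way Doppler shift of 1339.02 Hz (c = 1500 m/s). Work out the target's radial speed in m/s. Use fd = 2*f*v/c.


From fd = 2*f*v/c, v = c*fd/(2*f) = 1500 * 1339.02 / (2*56706) = 17.71

17.71 m/s


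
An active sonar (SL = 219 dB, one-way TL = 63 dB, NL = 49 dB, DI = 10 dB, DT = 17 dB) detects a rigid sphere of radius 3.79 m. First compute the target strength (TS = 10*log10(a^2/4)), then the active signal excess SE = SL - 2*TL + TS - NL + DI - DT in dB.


Step 1: TS = 10*log10(3.79^2/4) = 5.55 dB
Step 2: SE = SL - 2*TL + TS - NL + DI - DT = 219 - 2*63 + (5.55) - 49 + 10 - 17 = 42.55

42.55 dB


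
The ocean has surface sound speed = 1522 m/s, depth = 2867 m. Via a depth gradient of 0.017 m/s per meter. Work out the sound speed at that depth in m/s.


1570.739 m/s


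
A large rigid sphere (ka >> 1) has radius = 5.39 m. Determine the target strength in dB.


8.61 dB


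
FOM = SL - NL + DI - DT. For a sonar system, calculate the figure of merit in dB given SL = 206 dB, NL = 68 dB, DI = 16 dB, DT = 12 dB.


FOM = SL - NL + DI - DT = 206 - 68 + 16 - 12 = 142

142 dB


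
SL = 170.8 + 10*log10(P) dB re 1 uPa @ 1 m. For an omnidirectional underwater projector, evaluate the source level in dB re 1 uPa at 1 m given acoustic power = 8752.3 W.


SL = 170.8 + 10*log10(8752.3) = 170.8 + 39.42 = 210.22

210.22 dB


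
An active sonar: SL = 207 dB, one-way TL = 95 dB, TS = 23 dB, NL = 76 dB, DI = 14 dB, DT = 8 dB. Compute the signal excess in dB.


SE = SL - 2*TL + TS - NL + DI - DT = 207 - 2*95 + (23) - 76 + 14 - 8 = -30

-30 dB


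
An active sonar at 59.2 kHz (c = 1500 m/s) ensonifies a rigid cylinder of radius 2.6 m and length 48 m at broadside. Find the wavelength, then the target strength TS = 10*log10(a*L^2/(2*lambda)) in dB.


Step 1: lambda = c/f = 1500/59200 = 0.02534 m
Step 2: TS = 10*log10(a*L^2/(2*lambda)) = 10*log10(2.6*48^2/(2*0.02534)) = 50.73

50.73 dB


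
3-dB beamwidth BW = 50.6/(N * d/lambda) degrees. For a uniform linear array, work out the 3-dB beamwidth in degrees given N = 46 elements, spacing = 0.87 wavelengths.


BW = 50.6 / (46 * 0.87) = 50.6 / 40.02 = 1.26

1.26 deg


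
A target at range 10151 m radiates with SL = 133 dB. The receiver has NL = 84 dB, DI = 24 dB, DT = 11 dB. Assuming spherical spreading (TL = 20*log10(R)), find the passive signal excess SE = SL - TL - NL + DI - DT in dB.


-18.13 dB


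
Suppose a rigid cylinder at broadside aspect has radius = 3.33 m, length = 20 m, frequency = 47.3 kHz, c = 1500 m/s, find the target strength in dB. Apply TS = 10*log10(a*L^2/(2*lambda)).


lambda = 1500/47300 = 0.03171 m
TS = 10*log10(3.33*20^2/(2*0.03171)) = 43.22

43.22 dB


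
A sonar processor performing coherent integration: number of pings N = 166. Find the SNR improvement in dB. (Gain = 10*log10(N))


22.2 dB


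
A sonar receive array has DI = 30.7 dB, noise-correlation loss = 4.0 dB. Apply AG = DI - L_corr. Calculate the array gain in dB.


AG = DI - L_corr = 30.7 - 4.0 = 26.7

26.7 dB


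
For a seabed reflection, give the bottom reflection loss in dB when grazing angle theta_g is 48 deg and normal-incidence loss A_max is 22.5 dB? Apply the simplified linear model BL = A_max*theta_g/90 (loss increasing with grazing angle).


BL = A_max * theta_g / 90 = 22.5 * 48 / 90 = 12.0

12.0 dB


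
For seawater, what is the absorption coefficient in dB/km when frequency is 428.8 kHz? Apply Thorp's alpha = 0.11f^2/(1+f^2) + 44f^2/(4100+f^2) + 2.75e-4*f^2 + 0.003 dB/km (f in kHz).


93.717 dB/km


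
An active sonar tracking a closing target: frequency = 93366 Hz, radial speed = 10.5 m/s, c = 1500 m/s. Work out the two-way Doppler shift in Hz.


1307.12 Hz


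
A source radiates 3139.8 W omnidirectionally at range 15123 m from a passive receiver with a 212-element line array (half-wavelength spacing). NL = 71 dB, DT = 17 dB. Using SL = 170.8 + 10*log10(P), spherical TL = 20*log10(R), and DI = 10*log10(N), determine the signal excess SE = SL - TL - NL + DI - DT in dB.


Step 1: SL = 170.8 + 10*log10(3139.8) = 205.77 dB
Step 2: TL = 20*log10(15123) = 83.59 dB
Step 3: DI = 10*log10(212) = 23.26 dB
Step 4: SE = SL - TL - NL + DI - DT = 205.77 - 83.59 - 71 + 23.26 - 17 = 57.44

57.44 dB


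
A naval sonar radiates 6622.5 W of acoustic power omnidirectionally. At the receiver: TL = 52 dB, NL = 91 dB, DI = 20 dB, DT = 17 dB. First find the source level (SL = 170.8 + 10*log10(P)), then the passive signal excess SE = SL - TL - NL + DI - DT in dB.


Step 1: SL = 170.8 + 10*log10(6622.5) = 209.01 dB
Step 2: SE = SL - TL - NL + DI - DT = 209.01 - 52 - 91 + 20 - 17 = 69.01

69.01 dB


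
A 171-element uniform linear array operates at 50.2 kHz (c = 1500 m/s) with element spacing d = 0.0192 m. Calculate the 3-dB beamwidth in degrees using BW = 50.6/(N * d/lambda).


Step 1: lambda = 1500/50200 = 0.02988 m
Step 2: d/lambda = 0.0192/0.02988 = 0.6426
Step 3: BW = 50.6/(N * d/lambda) = 50.6/(171 * 0.6426) = 0.46

0.46 deg


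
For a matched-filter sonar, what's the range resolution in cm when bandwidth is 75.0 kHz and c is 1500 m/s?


1.0 cm


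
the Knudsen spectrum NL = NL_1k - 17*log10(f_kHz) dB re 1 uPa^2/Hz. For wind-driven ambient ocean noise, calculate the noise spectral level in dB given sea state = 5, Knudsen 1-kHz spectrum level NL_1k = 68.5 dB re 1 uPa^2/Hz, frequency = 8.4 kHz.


NL = NL_1k - 17*log10(f_kHz) = 68.5 - 17*log10(8.4) = 68.5 - (15.71) = 52.79

52.79 dB


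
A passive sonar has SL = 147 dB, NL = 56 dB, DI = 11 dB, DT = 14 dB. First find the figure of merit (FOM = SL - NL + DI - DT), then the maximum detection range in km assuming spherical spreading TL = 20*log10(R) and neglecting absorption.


Step 1: FOM = SL - NL + DI - DT = 147 - 56 + 11 - 14 = 88 dB
Step 2: at max range FOM = TL = 20*log10(R), so R = 10^(88/20) = 25118.86 m = 25.12 km

25.12 km


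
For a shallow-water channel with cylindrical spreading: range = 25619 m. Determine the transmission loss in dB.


44.09 dB


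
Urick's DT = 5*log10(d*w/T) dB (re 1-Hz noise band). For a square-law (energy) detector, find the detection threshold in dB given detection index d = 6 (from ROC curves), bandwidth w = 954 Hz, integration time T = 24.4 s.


DT = 5*log10(d*w/T) = 5*log10(6 * 954 / 24.4) = 5*log10(234.59) = 11.85

11.85 dB


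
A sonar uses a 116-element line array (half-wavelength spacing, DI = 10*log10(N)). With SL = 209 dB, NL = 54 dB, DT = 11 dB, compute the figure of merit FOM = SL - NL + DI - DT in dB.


Step 1: DI = 10*log10(116) = 20.64 dB
Step 2: FOM = SL - NL + DI - DT = 209 - 54 + 20.64 - 11 = 164.64

164.64 dB


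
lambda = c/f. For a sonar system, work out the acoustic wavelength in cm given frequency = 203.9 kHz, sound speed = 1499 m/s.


lambda = c/f = 1499 / 203900 = 0.0074 m = 0.74 cm

0.74 cm


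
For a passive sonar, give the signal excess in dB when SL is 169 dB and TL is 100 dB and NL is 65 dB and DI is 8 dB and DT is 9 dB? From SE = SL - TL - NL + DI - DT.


SE = SL - TL - NL + DI - DT = 169 - 100 - 65 + 8 - 9 = 3

3 dB


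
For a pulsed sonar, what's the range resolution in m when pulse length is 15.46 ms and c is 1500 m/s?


dR = c*tau/2 = 1500 * 15.46e-3 / 2 = 11.595

11.595 m


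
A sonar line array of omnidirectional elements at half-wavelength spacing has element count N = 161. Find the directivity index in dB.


22.07 dB


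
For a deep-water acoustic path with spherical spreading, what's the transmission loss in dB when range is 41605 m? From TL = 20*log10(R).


TL = 20*log10(41605) = 92.38

92.38 dB


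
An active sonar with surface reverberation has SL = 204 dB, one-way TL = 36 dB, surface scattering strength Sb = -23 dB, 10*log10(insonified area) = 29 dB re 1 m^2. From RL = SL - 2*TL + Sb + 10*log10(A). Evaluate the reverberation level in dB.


RL = SL - 2*TL + Sb + 10*log10(A) = 204 - 2*36 + (-23) + 29 = 138

138 dB


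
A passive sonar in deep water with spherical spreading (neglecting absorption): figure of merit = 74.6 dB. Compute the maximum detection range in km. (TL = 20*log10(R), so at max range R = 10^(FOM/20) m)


At max range FOM = TL, so 20*log10(R) = 74.6
R = 10^(74.6/20) = 5370.32 m = 5.37 km

5.37 km


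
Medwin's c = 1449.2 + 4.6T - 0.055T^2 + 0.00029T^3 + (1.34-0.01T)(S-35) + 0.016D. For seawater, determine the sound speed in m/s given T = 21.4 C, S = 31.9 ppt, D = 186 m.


c = 1449.2 + 4.6*21.4 - 0.055*21.4^2 + 0.00029*21.4^3 + (1.34 - 0.01*21.4)*(31.9 - 35) + 0.016*186 = 1524.78

1524.78 m/s


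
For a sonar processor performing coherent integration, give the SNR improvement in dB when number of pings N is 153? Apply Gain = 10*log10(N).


Gain = 10*log10(153) = 21.85

21.85 dB


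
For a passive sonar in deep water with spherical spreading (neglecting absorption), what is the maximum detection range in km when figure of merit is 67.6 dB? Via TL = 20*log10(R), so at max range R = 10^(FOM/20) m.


2.4 km


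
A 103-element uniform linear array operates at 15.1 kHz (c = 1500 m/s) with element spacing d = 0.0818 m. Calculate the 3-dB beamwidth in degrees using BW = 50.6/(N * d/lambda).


0.6 deg


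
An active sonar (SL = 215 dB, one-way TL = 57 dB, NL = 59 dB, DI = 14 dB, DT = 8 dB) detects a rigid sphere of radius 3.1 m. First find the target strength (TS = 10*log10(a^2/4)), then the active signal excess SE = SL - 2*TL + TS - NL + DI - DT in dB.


Step 1: TS = 10*log10(3.1^2/4) = 3.81 dB
Step 2: SE = SL - 2*TL + TS - NL + DI - DT = 215 - 2*57 + (3.81) - 59 + 14 - 8 = 51.81

51.81 dB


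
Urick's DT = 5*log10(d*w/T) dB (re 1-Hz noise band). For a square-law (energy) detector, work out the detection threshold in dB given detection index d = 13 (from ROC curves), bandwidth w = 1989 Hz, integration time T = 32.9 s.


14.48 dB


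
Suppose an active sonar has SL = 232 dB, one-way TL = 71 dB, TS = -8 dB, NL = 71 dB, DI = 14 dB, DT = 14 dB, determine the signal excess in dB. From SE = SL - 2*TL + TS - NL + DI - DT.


11 dB


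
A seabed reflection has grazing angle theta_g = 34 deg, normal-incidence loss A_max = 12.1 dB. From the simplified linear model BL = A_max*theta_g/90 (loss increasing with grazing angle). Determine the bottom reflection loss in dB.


BL = A_max * theta_g / 90 = 12.1 * 34 / 90 = 4.57

4.57 dB


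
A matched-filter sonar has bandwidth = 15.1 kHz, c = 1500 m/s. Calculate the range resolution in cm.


dR = c/(2*BW) = 1500 / (2 * 15.1e3) = 0.0497 m = 4.97 cm

4.97 cm


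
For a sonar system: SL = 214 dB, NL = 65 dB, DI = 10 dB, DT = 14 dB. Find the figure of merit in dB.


FOM = SL - NL + DI - DT = 214 - 65 + 10 - 14 = 145

145 dB


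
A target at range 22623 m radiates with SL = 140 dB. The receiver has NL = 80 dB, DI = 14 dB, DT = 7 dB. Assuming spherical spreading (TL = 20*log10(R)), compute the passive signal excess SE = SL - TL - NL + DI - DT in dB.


Step 1: TL = 20*log10(22623) = 87.09 dB
Step 2: SE = 140 - 87.09 - 80 + 14 - 7 = -20.09

-20.09 dB


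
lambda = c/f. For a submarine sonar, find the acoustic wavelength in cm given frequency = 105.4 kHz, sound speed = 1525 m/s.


lambda = c/f = 1525 / 105400 = 0.0145 m = 1.45 cm

1.45 cm


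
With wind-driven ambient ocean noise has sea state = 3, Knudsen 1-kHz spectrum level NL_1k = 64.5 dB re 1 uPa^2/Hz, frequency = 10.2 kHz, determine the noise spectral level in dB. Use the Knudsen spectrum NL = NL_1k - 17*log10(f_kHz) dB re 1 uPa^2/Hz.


NL = NL_1k - 17*log10(f_kHz) = 64.5 - 17*log10(10.2) = 64.5 - (17.15) = 47.35

47.35 dB


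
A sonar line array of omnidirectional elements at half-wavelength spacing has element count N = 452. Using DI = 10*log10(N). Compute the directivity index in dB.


DI = 10*log10(452) = 26.55

26.55 dB


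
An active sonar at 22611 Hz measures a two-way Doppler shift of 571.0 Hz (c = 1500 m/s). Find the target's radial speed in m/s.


From fd = 2*f*v/c, v = c*fd/(2*f) = 1500 * 571.0 / (2*22611) = 18.94

18.94 m/s


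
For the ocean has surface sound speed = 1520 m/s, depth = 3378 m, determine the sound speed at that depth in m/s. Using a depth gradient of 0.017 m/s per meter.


1577.426 m/s


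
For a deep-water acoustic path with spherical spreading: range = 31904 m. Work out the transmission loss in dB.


TL = 20*log10(31904) = 90.08

90.08 dB


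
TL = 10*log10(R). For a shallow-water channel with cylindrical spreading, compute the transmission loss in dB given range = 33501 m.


TL = 10*log10(33501) = 45.25

45.25 dB


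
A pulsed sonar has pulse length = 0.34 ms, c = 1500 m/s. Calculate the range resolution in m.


dR = c*tau/2 = 1500 * 0.34e-3 / 2 = 0.255

0.255 m


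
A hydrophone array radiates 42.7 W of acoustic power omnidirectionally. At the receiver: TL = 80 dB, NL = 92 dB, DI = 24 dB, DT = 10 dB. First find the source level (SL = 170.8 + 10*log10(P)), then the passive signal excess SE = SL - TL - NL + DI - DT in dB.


Step 1: SL = 170.8 + 10*log10(42.7) = 187.1 dB
Step 2: SE = SL - TL - NL + DI - DT = 187.1 - 80 - 92 + 24 - 10 = 29.1

29.1 dB


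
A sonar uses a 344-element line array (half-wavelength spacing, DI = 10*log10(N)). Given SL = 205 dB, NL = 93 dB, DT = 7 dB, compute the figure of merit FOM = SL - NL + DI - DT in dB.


Step 1: DI = 10*log10(344) = 25.37 dB
Step 2: FOM = SL - NL + DI - DT = 205 - 93 + 25.37 - 7 = 130.37

130.37 dB


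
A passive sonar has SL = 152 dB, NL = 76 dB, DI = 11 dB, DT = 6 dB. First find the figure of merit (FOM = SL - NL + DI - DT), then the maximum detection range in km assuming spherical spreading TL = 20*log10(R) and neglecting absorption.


Step 1: FOM = SL - NL + DI - DT = 152 - 76 + 11 - 6 = 81 dB
Step 2: at max range FOM = TL = 20*log10(R), so R = 10^(81/20) = 11220.18 m = 11.22 km

11.22 km


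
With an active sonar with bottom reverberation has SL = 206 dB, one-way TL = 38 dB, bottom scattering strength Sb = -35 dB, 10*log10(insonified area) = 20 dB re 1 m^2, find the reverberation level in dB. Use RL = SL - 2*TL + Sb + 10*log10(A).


RL = SL - 2*TL + Sb + 10*log10(A) = 206 - 2*38 + (-35) + 20 = 115

115 dB


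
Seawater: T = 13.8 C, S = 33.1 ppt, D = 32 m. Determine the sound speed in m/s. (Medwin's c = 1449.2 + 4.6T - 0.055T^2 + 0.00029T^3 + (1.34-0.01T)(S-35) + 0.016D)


1501.2 m/s


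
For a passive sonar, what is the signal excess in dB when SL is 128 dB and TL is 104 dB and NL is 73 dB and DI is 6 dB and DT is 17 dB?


-60 dB


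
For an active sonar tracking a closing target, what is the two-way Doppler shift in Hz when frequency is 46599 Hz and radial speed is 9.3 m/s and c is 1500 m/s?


577.83 Hz


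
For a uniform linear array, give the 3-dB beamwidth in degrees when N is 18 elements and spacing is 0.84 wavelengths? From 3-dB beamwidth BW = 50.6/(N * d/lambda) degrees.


BW = 50.6 / (18 * 0.84) = 50.6 / 15.12 = 3.35

3.35 deg


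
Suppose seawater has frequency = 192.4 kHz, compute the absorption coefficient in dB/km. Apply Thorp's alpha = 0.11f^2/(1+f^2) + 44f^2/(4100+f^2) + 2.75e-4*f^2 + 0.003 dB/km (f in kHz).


f^2 = 37017.76
alpha = 0.11*37017.76/(1+37017.76) + 44*37017.76/(4100+37017.76) + 2.75e-4*37017.76 + 0.003 = 49.905

49.905 dB/km


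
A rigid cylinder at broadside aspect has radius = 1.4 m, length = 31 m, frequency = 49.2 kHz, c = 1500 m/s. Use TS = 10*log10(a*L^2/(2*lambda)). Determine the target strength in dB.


43.44 dB


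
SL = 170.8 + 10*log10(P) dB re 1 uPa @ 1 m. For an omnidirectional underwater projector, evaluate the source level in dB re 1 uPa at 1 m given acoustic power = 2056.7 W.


203.93 dB


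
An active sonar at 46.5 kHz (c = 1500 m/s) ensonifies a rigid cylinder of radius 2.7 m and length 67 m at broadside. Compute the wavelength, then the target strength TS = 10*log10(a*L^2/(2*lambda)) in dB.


Step 1: lambda = c/f = 1500/46500 = 0.03226 m
Step 2: TS = 10*log10(a*L^2/(2*lambda)) = 10*log10(2.7*67^2/(2*0.03226)) = 52.74

52.74 dB
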